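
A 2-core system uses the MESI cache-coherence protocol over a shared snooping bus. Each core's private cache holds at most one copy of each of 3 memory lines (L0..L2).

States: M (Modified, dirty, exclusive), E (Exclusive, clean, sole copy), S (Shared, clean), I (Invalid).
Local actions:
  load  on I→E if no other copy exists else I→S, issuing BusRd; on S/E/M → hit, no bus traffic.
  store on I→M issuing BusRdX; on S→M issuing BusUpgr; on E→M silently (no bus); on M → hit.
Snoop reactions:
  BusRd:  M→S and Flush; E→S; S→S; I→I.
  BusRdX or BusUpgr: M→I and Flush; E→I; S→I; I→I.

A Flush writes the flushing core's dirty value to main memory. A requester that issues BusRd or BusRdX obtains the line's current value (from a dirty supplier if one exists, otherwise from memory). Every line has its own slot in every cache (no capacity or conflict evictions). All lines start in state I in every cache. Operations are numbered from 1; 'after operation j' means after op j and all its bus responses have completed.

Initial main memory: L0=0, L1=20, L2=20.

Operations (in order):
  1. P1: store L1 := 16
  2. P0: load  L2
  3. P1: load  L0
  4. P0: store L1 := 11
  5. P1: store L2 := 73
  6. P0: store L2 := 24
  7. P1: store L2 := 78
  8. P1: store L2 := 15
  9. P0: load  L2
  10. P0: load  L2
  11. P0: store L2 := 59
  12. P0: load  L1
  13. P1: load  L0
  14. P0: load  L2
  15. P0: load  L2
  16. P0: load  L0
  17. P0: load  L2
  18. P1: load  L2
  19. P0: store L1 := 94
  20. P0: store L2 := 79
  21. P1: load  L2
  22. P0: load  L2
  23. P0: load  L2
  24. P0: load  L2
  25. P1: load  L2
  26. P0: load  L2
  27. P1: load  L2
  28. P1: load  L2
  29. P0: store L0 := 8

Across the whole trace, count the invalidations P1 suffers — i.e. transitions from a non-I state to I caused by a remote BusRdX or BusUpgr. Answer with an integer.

1. P1: store L1 := 16  bus=[BusRdX]  L1: P0=I P1=M  mem[L1]=20
2. P0: load  L2  bus=[BusRd]  L2: P0=E P1=I  mem[L2]=20
3. P1: load  L0  bus=[BusRd]  L0: P0=I P1=E  mem[L0]=0
4. P0: store L1 := 11  bus=[BusRdX,Flush]  L1: P0=M P1=I  mem[L1]=16
5. P1: store L2 := 73  bus=[BusRdX]  L2: P0=I P1=M  mem[L2]=20
6. P0: store L2 := 24  bus=[BusRdX,Flush]  L2: P0=M P1=I  mem[L2]=73
7. P1: store L2 := 78  bus=[BusRdX,Flush]  L2: P0=I P1=M  mem[L2]=24
8. P1: store L2 := 15  bus=[-]  L2: P0=I P1=M  mem[L2]=24
9. P0: load  L2  bus=[BusRd,Flush]  L2: P0=S P1=S  mem[L2]=15
10. P0: load  L2  bus=[-]  L2: P0=S P1=S  mem[L2]=15
11. P0: store L2 := 59  bus=[BusUpgr]  L2: P0=M P1=I  mem[L2]=15
12. P0: load  L1  bus=[-]  L1: P0=M P1=I  mem[L1]=16
13. P1: load  L0  bus=[-]  L0: P0=I P1=E  mem[L0]=0
14. P0: load  L2  bus=[-]  L2: P0=M P1=I  mem[L2]=15
15. P0: load  L2  bus=[-]  L2: P0=M P1=I  mem[L2]=15
16. P0: load  L0  bus=[BusRd]  L0: P0=S P1=S  mem[L0]=0
17. P0: load  L2  bus=[-]  L2: P0=M P1=I  mem[L2]=15
18. P1: load  L2  bus=[BusRd,Flush]  L2: P0=S P1=S  mem[L2]=59
19. P0: store L1 := 94  bus=[-]  L1: P0=M P1=I  mem[L1]=16
20. P0: store L2 := 79  bus=[BusUpgr]  L2: P0=M P1=I  mem[L2]=59
21. P1: load  L2  bus=[BusRd,Flush]  L2: P0=S P1=S  mem[L2]=79
22. P0: load  L2  bus=[-]  L2: P0=S P1=S  mem[L2]=79
23. P0: load  L2  bus=[-]  L2: P0=S P1=S  mem[L2]=79
24. P0: load  L2  bus=[-]  L2: P0=S P1=S  mem[L2]=79
25. P1: load  L2  bus=[-]  L2: P0=S P1=S  mem[L2]=79
26. P0: load  L2  bus=[-]  L2: P0=S P1=S  mem[L2]=79
27. P1: load  L2  bus=[-]  L2: P0=S P1=S  mem[L2]=79
28. P1: load  L2  bus=[-]  L2: P0=S P1=S  mem[L2]=79
29. P0: store L0 := 8  bus=[BusUpgr]  L0: P0=M P1=I  mem[L0]=0

invalidations = 5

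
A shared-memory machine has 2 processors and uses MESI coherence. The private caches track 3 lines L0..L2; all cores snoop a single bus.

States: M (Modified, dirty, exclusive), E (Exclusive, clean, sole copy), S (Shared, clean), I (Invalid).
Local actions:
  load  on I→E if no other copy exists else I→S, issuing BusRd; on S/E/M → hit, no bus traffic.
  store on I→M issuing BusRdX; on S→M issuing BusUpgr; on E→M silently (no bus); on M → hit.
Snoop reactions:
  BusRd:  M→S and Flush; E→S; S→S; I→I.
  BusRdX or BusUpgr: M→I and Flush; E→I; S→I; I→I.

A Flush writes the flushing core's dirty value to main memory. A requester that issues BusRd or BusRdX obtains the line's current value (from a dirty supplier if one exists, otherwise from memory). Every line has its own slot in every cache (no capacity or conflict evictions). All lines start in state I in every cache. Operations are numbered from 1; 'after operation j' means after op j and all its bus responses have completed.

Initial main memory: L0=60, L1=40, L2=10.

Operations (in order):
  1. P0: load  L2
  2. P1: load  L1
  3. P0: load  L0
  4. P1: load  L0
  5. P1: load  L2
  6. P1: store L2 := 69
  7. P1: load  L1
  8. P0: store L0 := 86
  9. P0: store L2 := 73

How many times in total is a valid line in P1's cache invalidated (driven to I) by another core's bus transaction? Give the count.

step 1: P0: load  L2  ⟶  EI  (L2)  txn=BusRd  M[L2]=10
step 2: P1: load  L1  ⟶  IE  (L1)  txn=BusRd  M[L1]=40
step 3: P0: load  L0  ⟶  EI  (L0)  txn=BusRd  M[L0]=60
step 4: P1: load  L0  ⟶  SS  (L0)  txn=BusRd  M[L0]=60
step 5: P1: load  L2  ⟶  SS  (L2)  txn=BusRd  M[L2]=10
step 6: P1: store L2 := 69  ⟶  IM  (L2)  txn=BusUpgr  M[L2]=10
step 7: P1: load  L1  ⟶  IE  (L1)  txn=∅  M[L1]=40
step 8: P0: store L0 := 86  ⟶  MI  (L0)  txn=BusUpgr  M[L0]=60
step 9: P0: store L2 := 73  ⟶  MI  (L2)  txn=BusRdX+Flush  M[L2]=69

invalidations = 2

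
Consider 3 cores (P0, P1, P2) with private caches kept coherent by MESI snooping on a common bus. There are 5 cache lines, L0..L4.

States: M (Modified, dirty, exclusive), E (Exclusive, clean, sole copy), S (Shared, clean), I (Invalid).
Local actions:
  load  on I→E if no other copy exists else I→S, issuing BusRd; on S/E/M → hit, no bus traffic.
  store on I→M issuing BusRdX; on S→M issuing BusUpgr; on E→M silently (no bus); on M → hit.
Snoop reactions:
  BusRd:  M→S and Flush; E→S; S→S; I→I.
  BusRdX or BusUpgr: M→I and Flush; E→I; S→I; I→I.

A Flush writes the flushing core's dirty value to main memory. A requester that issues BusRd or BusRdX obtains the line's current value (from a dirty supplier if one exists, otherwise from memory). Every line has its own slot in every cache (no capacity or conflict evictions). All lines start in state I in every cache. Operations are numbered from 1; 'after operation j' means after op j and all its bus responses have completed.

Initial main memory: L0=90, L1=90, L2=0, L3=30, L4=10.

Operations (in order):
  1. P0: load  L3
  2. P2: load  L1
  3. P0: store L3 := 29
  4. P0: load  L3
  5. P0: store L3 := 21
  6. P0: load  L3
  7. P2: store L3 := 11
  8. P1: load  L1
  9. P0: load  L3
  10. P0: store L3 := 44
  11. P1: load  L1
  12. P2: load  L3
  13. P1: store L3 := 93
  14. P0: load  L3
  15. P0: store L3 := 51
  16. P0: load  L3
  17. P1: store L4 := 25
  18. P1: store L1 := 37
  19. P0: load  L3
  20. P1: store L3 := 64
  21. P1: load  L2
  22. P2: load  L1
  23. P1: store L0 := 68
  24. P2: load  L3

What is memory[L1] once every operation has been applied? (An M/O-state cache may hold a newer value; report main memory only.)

step 1: P0: load  L3  ⟶  EII  (L3)  txn=BusRd  M[L3]=30
step 2: P2: load  L1  ⟶  IIE  (L1)  txn=BusRd  M[L1]=90
step 3: P0: store L3 := 29  ⟶  MII  (L3)  txn=∅  M[L3]=30
step 4: P0: load  L3  ⟶  MII  (L3)  txn=∅  M[L3]=30
step 5: P0: store L3 := 21  ⟶  MII  (L3)  txn=∅  M[L3]=30
step 6: P0: load  L3  ⟶  MII  (L3)  txn=∅  M[L3]=30
step 7: P2: store L3 := 11  ⟶  IIM  (L3)  txn=BusRdX+Flush  M[L3]=21
step 8: P1: load  L1  ⟶  ISS  (L1)  txn=BusRd  M[L1]=90
step 9: P0: load  L3  ⟶  SIS  (L3)  txn=BusRd+Flush  M[L3]=11
step 10: P0: store L3 := 44  ⟶  MII  (L3)  txn=BusUpgr  M[L3]=11
step 11: P1: load  L1  ⟶  ISS  (L1)  txn=∅  M[L1]=90
step 12: P2: load  L3  ⟶  SIS  (L3)  txn=BusRd+Flush  M[L3]=44
step 13: P1: store L3 := 93  ⟶  IMI  (L3)  txn=BusRdX  M[L3]=44
step 14: P0: load  L3  ⟶  SSI  (L3)  txn=BusRd+Flush  M[L3]=93
step 15: P0: store L3 := 51  ⟶  MII  (L3)  txn=BusUpgr  M[L3]=93
step 16: P0: load  L3  ⟶  MII  (L3)  txn=∅  M[L3]=93
step 17: P1: store L4 := 25  ⟶  IMI  (L4)  txn=BusRdX  M[L4]=10
step 18: P1: store L1 := 37  ⟶  IMI  (L1)  txn=BusUpgr  M[L1]=90
step 19: P0: load  L3  ⟶  MII  (L3)  txn=∅  M[L3]=93
step 20: P1: store L3 := 64  ⟶  IMI  (L3)  txn=BusRdX+Flush  M[L3]=51
step 21: P1: load  L2  ⟶  IEI  (L2)  txn=BusRd  M[L2]=0
step 22: P2: load  L1  ⟶  ISS  (L1)  txn=BusRd+Flush  M[L1]=37
step 23: P1: store L0 := 68  ⟶  IMI  (L0)  txn=BusRdX  M[L0]=90
step 24: P2: load  L3  ⟶  ISS  (L3)  txn=BusRd+Flush  M[L3]=64

memory[L1] = 37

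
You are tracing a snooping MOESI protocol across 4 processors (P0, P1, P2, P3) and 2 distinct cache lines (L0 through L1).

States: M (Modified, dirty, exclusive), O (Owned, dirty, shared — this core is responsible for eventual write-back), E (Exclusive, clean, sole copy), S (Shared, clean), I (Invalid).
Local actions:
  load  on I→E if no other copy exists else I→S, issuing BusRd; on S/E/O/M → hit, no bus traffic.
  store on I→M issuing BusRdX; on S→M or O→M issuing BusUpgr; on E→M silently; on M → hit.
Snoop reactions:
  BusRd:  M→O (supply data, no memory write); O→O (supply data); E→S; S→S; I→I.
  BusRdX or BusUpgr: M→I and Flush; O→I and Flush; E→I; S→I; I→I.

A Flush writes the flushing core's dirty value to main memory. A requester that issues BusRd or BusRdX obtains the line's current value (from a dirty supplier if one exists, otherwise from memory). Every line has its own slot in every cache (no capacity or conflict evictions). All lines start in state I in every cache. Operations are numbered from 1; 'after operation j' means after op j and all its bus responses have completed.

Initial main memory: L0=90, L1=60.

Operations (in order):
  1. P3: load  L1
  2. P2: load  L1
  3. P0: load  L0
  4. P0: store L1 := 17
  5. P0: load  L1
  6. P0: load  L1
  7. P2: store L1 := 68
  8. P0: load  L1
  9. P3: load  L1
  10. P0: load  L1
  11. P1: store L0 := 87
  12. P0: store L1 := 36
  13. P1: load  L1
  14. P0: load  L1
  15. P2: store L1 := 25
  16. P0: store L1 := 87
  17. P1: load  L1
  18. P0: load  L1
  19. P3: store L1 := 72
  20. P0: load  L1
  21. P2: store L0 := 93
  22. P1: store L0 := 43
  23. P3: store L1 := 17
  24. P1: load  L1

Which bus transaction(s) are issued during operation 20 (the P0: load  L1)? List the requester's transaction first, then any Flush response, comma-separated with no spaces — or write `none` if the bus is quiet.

1. P3: load  L1  bus=[BusRd]  L1: P0=I P1=I P2=I P3=E  mem[L1]=60
2. P2: load  L1  bus=[BusRd]  L1: P0=I P1=I P2=S P3=S  mem[L1]=60
3. P0: load  L0  bus=[BusRd]  L0: P0=E P1=I P2=I P3=I  mem[L0]=90
4. P0: store L1 := 17  bus=[BusRdX]  L1: P0=M P1=I P2=I P3=I  mem[L1]=60
5. P0: load  L1  bus=[-]  L1: P0=M P1=I P2=I P3=I  mem[L1]=60
6. P0: load  L1  bus=[-]  L1: P0=M P1=I P2=I P3=I  mem[L1]=60
7. P2: store L1 := 68  bus=[BusRdX,Flush]  L1: P0=I P1=I P2=M P3=I  mem[L1]=17
8. P0: load  L1  bus=[BusRd]  L1: P0=S P1=I P2=O P3=I  mem[L1]=17
9. P3: load  L1  bus=[BusRd]  L1: P0=S P1=I P2=O P3=S  mem[L1]=17
10. P0: load  L1  bus=[-]  L1: P0=S P1=I P2=O P3=S  mem[L1]=17
11. P1: store L0 := 87  bus=[BusRdX]  L0: P0=I P1=M P2=I P3=I  mem[L0]=90
12. P0: store L1 := 36  bus=[BusUpgr,Flush]  L1: P0=M P1=I P2=I P3=I  mem[L1]=68
13. P1: load  L1  bus=[BusRd]  L1: P0=O P1=S P2=I P3=I  mem[L1]=68
14. P0: load  L1  bus=[-]  L1: P0=O P1=S P2=I P3=I  mem[L1]=68
15. P2: store L1 := 25  bus=[BusRdX,Flush]  L1: P0=I P1=I P2=M P3=I  mem[L1]=36
16. P0: store L1 := 87  bus=[BusRdX,Flush]  L1: P0=M P1=I P2=I P3=I  mem[L1]=25
17. P1: load  L1  bus=[BusRd]  L1: P0=O P1=S P2=I P3=I  mem[L1]=25
18. P0: load  L1  bus=[-]  L1: P0=O P1=S P2=I P3=I  mem[L1]=25
19. P3: store L1 := 72  bus=[BusRdX,Flush]  L1: P0=I P1=I P2=I P3=M  mem[L1]=87
20. P0: load  L1  bus=[BusRd]  L1: P0=S P1=I P2=I P3=O  mem[L1]=87
21. P2: store L0 := 93  bus=[BusRdX,Flush]  L0: P0=I P1=I P2=M P3=I  mem[L0]=87
22. P1: store L0 := 43  bus=[BusRdX,Flush]  L0: P0=I P1=M P2=I P3=I  mem[L0]=93
23. P3: store L1 := 17  bus=[BusUpgr]  L1: P0=I P1=I P2=I P3=M  mem[L1]=87
24. P1: load  L1  bus=[BusRd]  L1: P0=I P1=S P2=I P3=O  mem[L1]=87

bus = BusRd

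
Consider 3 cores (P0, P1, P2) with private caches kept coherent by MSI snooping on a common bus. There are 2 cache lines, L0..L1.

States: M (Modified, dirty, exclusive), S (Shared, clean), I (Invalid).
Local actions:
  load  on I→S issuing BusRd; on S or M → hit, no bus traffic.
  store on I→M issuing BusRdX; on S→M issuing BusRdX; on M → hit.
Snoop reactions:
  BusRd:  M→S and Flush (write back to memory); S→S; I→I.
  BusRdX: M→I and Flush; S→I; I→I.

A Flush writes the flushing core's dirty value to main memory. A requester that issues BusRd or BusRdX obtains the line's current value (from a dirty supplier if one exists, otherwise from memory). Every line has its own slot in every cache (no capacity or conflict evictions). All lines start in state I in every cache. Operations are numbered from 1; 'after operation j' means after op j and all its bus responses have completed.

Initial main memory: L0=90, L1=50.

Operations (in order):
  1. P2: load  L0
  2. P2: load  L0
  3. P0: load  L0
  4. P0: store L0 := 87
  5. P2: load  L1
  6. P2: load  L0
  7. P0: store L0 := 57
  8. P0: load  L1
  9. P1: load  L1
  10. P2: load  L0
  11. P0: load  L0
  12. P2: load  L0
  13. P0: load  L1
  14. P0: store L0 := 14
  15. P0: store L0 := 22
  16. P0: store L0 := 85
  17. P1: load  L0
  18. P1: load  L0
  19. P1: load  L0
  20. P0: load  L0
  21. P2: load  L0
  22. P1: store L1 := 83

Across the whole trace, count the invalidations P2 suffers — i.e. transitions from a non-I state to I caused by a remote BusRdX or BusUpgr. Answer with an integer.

invalidations = 4

  op1 P2: load  L0 → I/I/S on L0; bus BusRd; mem=90
  op2 P2: load  L0 → I/I/S on L0; bus (none); mem=90
  op3 P0: load  L0 → S/I/S on L0; bus BusRd; mem=90
  op4 P0: store L0 := 87 → M/I/I on L0; bus BusRdX; mem=90
  op5 P2: load  L1 → I/I/S on L1; bus BusRd; mem=50
  op6 P2: load  L0 → S/I/S on L0; bus BusRd Flush; mem=87
  op7 P0: store L0 := 57 → M/I/I on L0; bus BusRdX; mem=87
  op8 P0: load  L1 → S/I/S on L1; bus BusRd; mem=50
  op9 P1: load  L1 → S/S/S on L1; bus BusRd; mem=50
  op10 P2: load  L0 → S/I/S on L0; bus BusRd Flush; mem=57
  op11 P0: load  L0 → S/I/S on L0; bus (none); mem=57
  op12 P2: load  L0 → S/I/S on L0; bus (none); mem=57
  op13 P0: load  L1 → S/S/S on L1; bus (none); mem=50
  op14 P0: store L0 := 14 → M/I/I on L0; bus BusRdX; mem=57
  op15 P0: store L0 := 22 → M/I/I on L0; bus (none); mem=57
  op16 P0: store L0 := 85 → M/I/I on L0; bus (none); mem=57
  op17 P1: load  L0 → S/S/I on L0; bus BusRd Flush; mem=85
  op18 P1: load  L0 → S/S/I on L0; bus (none); mem=85
  op19 P1: load  L0 → S/S/I on L0; bus (none); mem=85
  op20 P0: load  L0 → S/S/I on L0; bus (none); mem=85
  op21 P2: load  L0 → S/S/S on L0; bus BusRd; mem=85
  op22 P1: store L1 := 83 → I/M/I on L1; bus BusRdX; mem=50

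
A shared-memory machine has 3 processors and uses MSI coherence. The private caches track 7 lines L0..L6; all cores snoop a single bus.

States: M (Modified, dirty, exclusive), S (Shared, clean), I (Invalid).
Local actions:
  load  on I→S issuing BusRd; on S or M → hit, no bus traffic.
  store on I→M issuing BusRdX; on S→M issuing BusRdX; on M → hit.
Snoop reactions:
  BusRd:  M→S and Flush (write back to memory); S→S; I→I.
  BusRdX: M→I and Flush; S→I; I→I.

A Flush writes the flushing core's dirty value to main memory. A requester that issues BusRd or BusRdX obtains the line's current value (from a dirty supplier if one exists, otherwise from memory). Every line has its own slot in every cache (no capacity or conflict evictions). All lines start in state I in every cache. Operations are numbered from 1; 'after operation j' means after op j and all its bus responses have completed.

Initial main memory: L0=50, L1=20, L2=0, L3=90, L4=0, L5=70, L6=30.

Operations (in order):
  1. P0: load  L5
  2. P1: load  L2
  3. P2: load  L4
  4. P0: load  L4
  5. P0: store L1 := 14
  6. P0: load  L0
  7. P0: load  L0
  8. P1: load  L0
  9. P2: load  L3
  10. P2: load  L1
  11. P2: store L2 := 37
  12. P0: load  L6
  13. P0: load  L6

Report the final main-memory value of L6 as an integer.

memory[L6] = 30

[1] P0: load  L5 | P0:S(70), P1:I, P2:I | bus: BusRd
[2] P1: load  L2 | P0:I, P1:S(0), P2:I | bus: BusRd
[3] P2: load  L4 | P0:I, P1:I, P2:S(0) | bus: BusRd
[4] P0: load  L4 | P0:S(0), P1:I, P2:S(0) | bus: BusRd
[5] P0: store L1 := 14 | P0:M(14), P1:I, P2:I | bus: BusRdX
[6] P0: load  L0 | P0:S(50), P1:I, P2:I | bus: BusRd
[7] P0: load  L0 | P0:S(50), P1:I, P2:I | bus: none
[8] P1: load  L0 | P0:S(50), P1:S(50), P2:I | bus: BusRd
[9] P2: load  L3 | P0:I, P1:I, P2:S(90) | bus: BusRd
[10] P2: load  L1 | P0:S(14), P1:I, P2:S(14) | bus: BusRd,Flush
[11] P2: store L2 := 37 | P0:I, P1:I, P2:M(37) | bus: BusRdX
[12] P0: load  L6 | P0:S(30), P1:I, P2:I | bus: BusRd
[13] P0: load  L6 | P0:S(30), P1:I, P2:I | bus: none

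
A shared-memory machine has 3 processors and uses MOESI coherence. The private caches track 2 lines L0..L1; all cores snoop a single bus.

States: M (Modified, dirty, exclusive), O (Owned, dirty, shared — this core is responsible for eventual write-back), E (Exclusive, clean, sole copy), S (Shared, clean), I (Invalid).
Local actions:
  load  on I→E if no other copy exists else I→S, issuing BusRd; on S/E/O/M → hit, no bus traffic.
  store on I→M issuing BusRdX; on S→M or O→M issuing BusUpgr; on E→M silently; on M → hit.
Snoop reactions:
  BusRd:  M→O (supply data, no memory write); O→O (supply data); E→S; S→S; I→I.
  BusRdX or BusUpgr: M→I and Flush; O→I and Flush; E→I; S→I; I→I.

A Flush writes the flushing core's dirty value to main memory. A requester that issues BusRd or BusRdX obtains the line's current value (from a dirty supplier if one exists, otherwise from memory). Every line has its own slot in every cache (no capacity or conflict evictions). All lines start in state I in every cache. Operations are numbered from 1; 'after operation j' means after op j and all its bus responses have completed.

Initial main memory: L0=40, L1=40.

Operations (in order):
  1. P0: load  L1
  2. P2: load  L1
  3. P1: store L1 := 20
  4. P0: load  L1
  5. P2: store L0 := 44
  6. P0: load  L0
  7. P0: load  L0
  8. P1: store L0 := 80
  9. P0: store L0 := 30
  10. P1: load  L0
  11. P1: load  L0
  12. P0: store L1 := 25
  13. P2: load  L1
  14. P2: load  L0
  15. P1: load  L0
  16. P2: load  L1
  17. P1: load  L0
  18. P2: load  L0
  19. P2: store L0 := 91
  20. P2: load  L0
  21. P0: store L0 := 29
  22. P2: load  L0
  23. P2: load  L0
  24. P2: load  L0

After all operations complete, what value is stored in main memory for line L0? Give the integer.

step 1: P0: load  L1  ⟶  EII  (L1)  txn=BusRd  M[L1]=40
step 2: P2: load  L1  ⟶  SIS  (L1)  txn=BusRd  M[L1]=40
step 3: P1: store L1 := 20  ⟶  IMI  (L1)  txn=BusRdX  M[L1]=40
step 4: P0: load  L1  ⟶  SOI  (L1)  txn=BusRd  M[L1]=40
step 5: P2: store L0 := 44  ⟶  IIM  (L0)  txn=BusRdX  M[L0]=40
step 6: P0: load  L0  ⟶  SIO  (L0)  txn=BusRd  M[L0]=40
step 7: P0: load  L0  ⟶  SIO  (L0)  txn=∅  M[L0]=40
step 8: P1: store L0 := 80  ⟶  IMI  (L0)  txn=BusRdX+Flush  M[L0]=44
step 9: P0: store L0 := 30  ⟶  MII  (L0)  txn=BusRdX+Flush  M[L0]=80
step 10: P1: load  L0  ⟶  OSI  (L0)  txn=BusRd  M[L0]=80
step 11: P1: load  L0  ⟶  OSI  (L0)  txn=∅  M[L0]=80
step 12: P0: store L1 := 25  ⟶  MII  (L1)  txn=BusUpgr+Flush  M[L1]=20
step 13: P2: load  L1  ⟶  OIS  (L1)  txn=BusRd  M[L1]=20
step 14: P2: load  L0  ⟶  OSS  (L0)  txn=BusRd  M[L0]=80
step 15: P1: load  L0  ⟶  OSS  (L0)  txn=∅  M[L0]=80
step 16: P2: load  L1  ⟶  OIS  (L1)  txn=∅  M[L1]=20
step 17: P1: load  L0  ⟶  OSS  (L0)  txn=∅  M[L0]=80
step 18: P2: load  L0  ⟶  OSS  (L0)  txn=∅  M[L0]=80
step 19: P2: store L0 := 91  ⟶  IIM  (L0)  txn=BusUpgr+Flush  M[L0]=30
step 20: P2: load  L0  ⟶  IIM  (L0)  txn=∅  M[L0]=30
step 21: P0: store L0 := 29  ⟶  MII  (L0)  txn=BusRdX+Flush  M[L0]=91
step 22: P2: load  L0  ⟶  OIS  (L0)  txn=BusRd  M[L0]=91
step 23: P2: load  L0  ⟶  OIS  (L0)  txn=∅  M[L0]=91
step 24: P2: load  L0  ⟶  OIS  (L0)  txn=∅  M[L0]=91

memory[L0] = 91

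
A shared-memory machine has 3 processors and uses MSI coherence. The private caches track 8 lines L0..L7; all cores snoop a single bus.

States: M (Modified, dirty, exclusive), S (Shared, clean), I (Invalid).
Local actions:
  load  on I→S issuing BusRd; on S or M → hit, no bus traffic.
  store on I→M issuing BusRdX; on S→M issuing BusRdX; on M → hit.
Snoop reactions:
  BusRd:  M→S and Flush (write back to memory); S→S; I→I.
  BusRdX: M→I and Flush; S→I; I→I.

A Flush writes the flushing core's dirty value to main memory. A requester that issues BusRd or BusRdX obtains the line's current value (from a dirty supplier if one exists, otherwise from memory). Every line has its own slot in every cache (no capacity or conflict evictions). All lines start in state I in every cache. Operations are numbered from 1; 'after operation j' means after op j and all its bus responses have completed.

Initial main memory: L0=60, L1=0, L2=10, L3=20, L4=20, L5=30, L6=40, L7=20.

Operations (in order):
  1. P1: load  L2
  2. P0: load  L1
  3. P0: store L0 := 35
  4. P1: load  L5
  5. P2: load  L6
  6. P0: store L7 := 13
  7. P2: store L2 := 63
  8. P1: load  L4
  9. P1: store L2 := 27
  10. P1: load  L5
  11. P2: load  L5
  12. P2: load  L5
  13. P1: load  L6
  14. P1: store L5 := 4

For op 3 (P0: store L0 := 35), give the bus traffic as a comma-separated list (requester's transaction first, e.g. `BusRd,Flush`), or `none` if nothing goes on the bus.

[1] P1: load  L2 | P0:I, P1:S(10), P2:I | bus: BusRd
[2] P0: load  L1 | P0:S(0), P1:I, P2:I | bus: BusRd
[3] P0: store L0 := 35 | P0:M(35), P1:I, P2:I | bus: BusRdX
[4] P1: load  L5 | P0:I, P1:S(30), P2:I | bus: BusRd
[5] P2: load  L6 | P0:I, P1:I, P2:S(40) | bus: BusRd
[6] P0: store L7 := 13 | P0:M(13), P1:I, P2:I | bus: BusRdX
[7] P2: store L2 := 63 | P0:I, P1:I, P2:M(63) | bus: BusRdX
[8] P1: load  L4 | P0:I, P1:S(20), P2:I | bus: BusRd
[9] P1: store L2 := 27 | P0:I, P1:M(27), P2:I | bus: BusRdX,Flush
[10] P1: load  L5 | P0:I, P1:S(30), P2:I | bus: none
[11] P2: load  L5 | P0:I, P1:S(30), P2:S(30) | bus: BusRd
[12] P2: load  L5 | P0:I, P1:S(30), P2:S(30) | bus: none
[13] P1: load  L6 | P0:I, P1:S(40), P2:S(40) | bus: BusRd
[14] P1: store L5 := 4 | P0:I, P1:M(4), P2:I | bus: BusRdX

bus = BusRdX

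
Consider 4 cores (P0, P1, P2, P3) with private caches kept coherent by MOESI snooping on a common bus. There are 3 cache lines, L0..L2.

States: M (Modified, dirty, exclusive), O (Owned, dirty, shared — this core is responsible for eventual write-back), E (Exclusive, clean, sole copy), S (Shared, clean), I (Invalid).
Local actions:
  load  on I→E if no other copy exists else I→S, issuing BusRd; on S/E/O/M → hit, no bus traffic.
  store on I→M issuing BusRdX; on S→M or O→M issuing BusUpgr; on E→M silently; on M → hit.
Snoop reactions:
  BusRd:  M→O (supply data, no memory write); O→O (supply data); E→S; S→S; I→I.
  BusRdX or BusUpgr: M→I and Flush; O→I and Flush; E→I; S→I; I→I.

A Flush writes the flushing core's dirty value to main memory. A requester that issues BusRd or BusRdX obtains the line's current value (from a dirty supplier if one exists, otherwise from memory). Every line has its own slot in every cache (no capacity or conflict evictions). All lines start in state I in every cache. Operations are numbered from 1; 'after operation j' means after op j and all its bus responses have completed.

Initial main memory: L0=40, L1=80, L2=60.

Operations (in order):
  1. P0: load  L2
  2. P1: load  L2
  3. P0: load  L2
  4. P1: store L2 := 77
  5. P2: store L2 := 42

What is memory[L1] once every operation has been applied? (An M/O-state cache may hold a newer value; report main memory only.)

memory[L1] = 80

step 1: P0: load  L2  ⟶  EIII  (L2)  txn=BusRd  M[L2]=60
step 2: P1: load  L2  ⟶  SSII  (L2)  txn=BusRd  M[L2]=60
step 3: P0: load  L2  ⟶  SSII  (L2)  txn=∅  M[L2]=60
step 4: P1: store L2 := 77  ⟶  IMII  (L2)  txn=BusUpgr  M[L2]=60
step 5: P2: store L2 := 42  ⟶  IIMI  (L2)  txn=BusRdX+Flush  M[L2]=77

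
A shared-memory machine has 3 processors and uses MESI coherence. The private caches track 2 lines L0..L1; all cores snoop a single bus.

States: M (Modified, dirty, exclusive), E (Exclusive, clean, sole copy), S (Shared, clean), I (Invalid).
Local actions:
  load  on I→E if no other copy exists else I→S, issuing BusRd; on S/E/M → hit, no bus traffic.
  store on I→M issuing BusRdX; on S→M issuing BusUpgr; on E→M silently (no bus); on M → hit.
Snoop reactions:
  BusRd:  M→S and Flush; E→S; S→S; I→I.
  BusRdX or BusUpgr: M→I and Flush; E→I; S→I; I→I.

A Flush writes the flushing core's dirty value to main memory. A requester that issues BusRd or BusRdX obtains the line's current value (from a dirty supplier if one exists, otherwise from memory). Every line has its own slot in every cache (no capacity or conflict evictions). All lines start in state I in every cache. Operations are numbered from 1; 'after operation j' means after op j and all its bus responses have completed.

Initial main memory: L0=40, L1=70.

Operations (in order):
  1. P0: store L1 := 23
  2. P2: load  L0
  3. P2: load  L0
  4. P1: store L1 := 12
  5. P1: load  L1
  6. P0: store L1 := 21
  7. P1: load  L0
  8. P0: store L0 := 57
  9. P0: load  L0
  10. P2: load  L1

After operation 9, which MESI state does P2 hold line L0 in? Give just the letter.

[1] P0: store L1 := 23 | P0:M(23), P1:I, P2:I | bus: BusRdX
[2] P2: load  L0 | P0:I, P1:I, P2:E(40) | bus: BusRd
[3] P2: load  L0 | P0:I, P1:I, P2:E(40) | bus: none
[4] P1: store L1 := 12 | P0:I, P1:M(12), P2:I | bus: BusRdX,Flush
[5] P1: load  L1 | P0:I, P1:M(12), P2:I | bus: none
[6] P0: store L1 := 21 | P0:M(21), P1:I, P2:I | bus: BusRdX,Flush
[7] P1: load  L0 | P0:I, P1:S(40), P2:S(40) | bus: BusRd
[8] P0: store L0 := 57 | P0:M(57), P1:I, P2:I | bus: BusRdX
[9] P0: load  L0 | P0:M(57), P1:I, P2:I | bus: none
[10] P2: load  L1 | P0:S(21), P1:I, P2:S(21) | bus: BusRd,Flush

state = I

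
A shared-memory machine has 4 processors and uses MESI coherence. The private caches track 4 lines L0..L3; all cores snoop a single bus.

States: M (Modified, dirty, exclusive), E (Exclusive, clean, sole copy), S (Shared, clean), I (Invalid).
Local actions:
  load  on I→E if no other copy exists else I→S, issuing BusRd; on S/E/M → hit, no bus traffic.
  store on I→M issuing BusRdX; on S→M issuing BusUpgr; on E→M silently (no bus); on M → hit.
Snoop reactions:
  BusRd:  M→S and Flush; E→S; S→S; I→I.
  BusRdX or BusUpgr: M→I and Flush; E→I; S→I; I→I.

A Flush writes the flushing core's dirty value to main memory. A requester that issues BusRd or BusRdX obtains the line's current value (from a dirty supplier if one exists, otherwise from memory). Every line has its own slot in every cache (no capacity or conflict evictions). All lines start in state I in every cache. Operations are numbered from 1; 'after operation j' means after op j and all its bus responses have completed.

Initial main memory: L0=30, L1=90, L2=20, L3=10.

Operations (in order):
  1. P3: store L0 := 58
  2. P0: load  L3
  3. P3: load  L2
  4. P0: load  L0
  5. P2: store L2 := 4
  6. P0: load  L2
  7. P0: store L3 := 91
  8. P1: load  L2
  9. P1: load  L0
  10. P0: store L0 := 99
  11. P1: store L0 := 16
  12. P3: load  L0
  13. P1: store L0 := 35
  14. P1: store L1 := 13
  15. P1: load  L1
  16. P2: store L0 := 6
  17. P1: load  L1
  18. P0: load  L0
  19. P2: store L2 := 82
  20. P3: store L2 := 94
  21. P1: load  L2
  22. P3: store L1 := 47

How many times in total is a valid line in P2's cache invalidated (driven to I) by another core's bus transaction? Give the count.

invalidations = 1

[1] P3: store L0 := 58 | P0:I, P1:I, P2:I, P3:M(58) | bus: BusRdX
[2] P0: load  L3 | P0:E(10), P1:I, P2:I, P3:I | bus: BusRd
[3] P3: load  L2 | P0:I, P1:I, P2:I, P3:E(20) | bus: BusRd
[4] P0: load  L0 | P0:S(58), P1:I, P2:I, P3:S(58) | bus: BusRd,Flush
[5] P2: store L2 := 4 | P0:I, P1:I, P2:M(4), P3:I | bus: BusRdX
[6] P0: load  L2 | P0:S(4), P1:I, P2:S(4), P3:I | bus: BusRd,Flush
[7] P0: store L3 := 91 | P0:M(91), P1:I, P2:I, P3:I | bus: none
[8] P1: load  L2 | P0:S(4), P1:S(4), P2:S(4), P3:I | bus: BusRd
[9] P1: load  L0 | P0:S(58), P1:S(58), P2:I, P3:S(58) | bus: BusRd
[10] P0: store L0 := 99 | P0:M(99), P1:I, P2:I, P3:I | bus: BusUpgr
[11] P1: store L0 := 16 | P0:I, P1:M(16), P2:I, P3:I | bus: BusRdX,Flush
[12] P3: load  L0 | P0:I, P1:S(16), P2:I, P3:S(16) | bus: BusRd,Flush
[13] P1: store L0 := 35 | P0:I, P1:M(35), P2:I, P3:I | bus: BusUpgr
[14] P1: store L1 := 13 | P0:I, P1:M(13), P2:I, P3:I | bus: BusRdX
[15] P1: load  L1 | P0:I, P1:M(13), P2:I, P3:I | bus: none
[16] P2: store L0 := 6 | P0:I, P1:I, P2:M(6), P3:I | bus: BusRdX,Flush
[17] P1: load  L1 | P0:I, P1:M(13), P2:I, P3:I | bus: none
[18] P0: load  L0 | P0:S(6), P1:I, P2:S(6), P3:I | bus: BusRd,Flush
[19] P2: store L2 := 82 | P0:I, P1:I, P2:M(82), P3:I | bus: BusUpgr
[20] P3: store L2 := 94 | P0:I, P1:I, P2:I, P3:M(94) | bus: BusRdX,Flush
[21] P1: load  L2 | P0:I, P1:S(94), P2:I, P3:S(94) | bus: BusRd,Flush
[22] P3: store L1 := 47 | P0:I, P1:I, P2:I, P3:M(47) | bus: BusRdX,Flush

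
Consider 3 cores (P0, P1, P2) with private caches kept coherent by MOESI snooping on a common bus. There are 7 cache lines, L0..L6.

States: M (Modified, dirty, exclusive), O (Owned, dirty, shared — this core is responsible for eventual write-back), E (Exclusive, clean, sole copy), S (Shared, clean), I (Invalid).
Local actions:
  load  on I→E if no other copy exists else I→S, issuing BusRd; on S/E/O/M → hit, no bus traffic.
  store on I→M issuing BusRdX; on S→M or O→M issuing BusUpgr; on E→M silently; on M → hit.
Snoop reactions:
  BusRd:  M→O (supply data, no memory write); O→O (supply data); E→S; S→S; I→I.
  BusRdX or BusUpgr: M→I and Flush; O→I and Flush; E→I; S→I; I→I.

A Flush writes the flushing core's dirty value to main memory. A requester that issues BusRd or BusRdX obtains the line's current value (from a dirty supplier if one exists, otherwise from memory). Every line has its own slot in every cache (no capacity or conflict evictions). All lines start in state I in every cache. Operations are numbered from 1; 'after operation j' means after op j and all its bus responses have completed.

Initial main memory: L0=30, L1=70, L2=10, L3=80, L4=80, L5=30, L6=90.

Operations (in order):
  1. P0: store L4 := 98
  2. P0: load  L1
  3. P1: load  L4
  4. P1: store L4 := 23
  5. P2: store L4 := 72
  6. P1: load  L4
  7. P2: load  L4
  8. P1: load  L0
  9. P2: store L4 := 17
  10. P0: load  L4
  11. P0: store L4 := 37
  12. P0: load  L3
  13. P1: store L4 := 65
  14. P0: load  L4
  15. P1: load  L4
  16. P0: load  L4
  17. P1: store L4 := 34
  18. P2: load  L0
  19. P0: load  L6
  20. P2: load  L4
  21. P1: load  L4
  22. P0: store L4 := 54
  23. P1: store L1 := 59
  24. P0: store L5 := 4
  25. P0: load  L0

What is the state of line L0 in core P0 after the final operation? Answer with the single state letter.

state = S

step 1: P0: store L4 := 98  ⟶  MII  (L4)  txn=BusRdX  M[L4]=80
step 2: P0: load  L1  ⟶  EII  (L1)  txn=BusRd  M[L1]=70
step 3: P1: load  L4  ⟶  OSI  (L4)  txn=BusRd  M[L4]=80
step 4: P1: store L4 := 23  ⟶  IMI  (L4)  txn=BusUpgr+Flush  M[L4]=98
step 5: P2: store L4 := 72  ⟶  IIM  (L4)  txn=BusRdX+Flush  M[L4]=23
step 6: P1: load  L4  ⟶  ISO  (L4)  txn=BusRd  M[L4]=23
step 7: P2: load  L4  ⟶  ISO  (L4)  txn=∅  M[L4]=23
step 8: P1: load  L0  ⟶  IEI  (L0)  txn=BusRd  M[L0]=30
step 9: P2: store L4 := 17  ⟶  IIM  (L4)  txn=BusUpgr  M[L4]=23
step 10: P0: load  L4  ⟶  SIO  (L4)  txn=BusRd  M[L4]=23
step 11: P0: store L4 := 37  ⟶  MII  (L4)  txn=BusUpgr+Flush  M[L4]=17
step 12: P0: load  L3  ⟶  EII  (L3)  txn=BusRd  M[L3]=80
step 13: P1: store L4 := 65  ⟶  IMI  (L4)  txn=BusRdX+Flush  M[L4]=37
step 14: P0: load  L4  ⟶  SOI  (L4)  txn=BusRd  M[L4]=37
step 15: P1: load  L4  ⟶  SOI  (L4)  txn=∅  M[L4]=37
step 16: P0: load  L4  ⟶  SOI  (L4)  txn=∅  M[L4]=37
step 17: P1: store L4 := 34  ⟶  IMI  (L4)  txn=BusUpgr  M[L4]=37
step 18: P2: load  L0  ⟶  ISS  (L0)  txn=BusRd  M[L0]=30
step 19: P0: load  L6  ⟶  EII  (L6)  txn=BusRd  M[L6]=90
step 20: P2: load  L4  ⟶  IOS  (L4)  txn=BusRd  M[L4]=37
step 21: P1: load  L4  ⟶  IOS  (L4)  txn=∅  M[L4]=37
step 22: P0: store L4 := 54  ⟶  MII  (L4)  txn=BusRdX+Flush  M[L4]=34
step 23: P1: store L1 := 59  ⟶  IMI  (L1)  txn=BusRdX  M[L1]=70
step 24: P0: store L5 := 4  ⟶  MII  (L5)  txn=BusRdX  M[L5]=30
step 25: P0: load  L0  ⟶  SSS  (L0)  txn=BusRd  M[L0]=30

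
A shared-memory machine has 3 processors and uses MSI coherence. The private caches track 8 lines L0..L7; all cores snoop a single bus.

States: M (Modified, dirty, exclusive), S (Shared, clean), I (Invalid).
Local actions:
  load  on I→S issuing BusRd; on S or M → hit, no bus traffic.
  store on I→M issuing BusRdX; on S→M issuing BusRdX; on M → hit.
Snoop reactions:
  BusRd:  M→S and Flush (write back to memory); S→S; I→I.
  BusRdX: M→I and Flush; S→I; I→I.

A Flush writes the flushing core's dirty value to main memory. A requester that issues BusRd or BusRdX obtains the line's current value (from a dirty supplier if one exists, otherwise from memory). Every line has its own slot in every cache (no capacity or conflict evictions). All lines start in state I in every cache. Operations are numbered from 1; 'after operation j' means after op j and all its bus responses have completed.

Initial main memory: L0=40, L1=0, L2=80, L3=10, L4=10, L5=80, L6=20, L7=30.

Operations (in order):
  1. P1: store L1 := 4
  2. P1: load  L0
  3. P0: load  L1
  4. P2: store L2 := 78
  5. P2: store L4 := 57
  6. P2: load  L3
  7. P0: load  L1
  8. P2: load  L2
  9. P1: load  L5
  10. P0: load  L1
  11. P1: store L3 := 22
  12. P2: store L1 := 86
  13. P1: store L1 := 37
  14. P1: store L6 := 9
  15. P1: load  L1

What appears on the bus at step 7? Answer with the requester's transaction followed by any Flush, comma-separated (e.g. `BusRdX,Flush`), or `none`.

bus = none

  op1 P1: store L1 := 4 → I/M/I on L1; bus BusRdX; mem=0
  op2 P1: load  L0 → I/S/I on L0; bus BusRd; mem=40
  op3 P0: load  L1 → S/S/I on L1; bus BusRd Flush; mem=4
  op4 P2: store L2 := 78 → I/I/M on L2; bus BusRdX; mem=80
  op5 P2: store L4 := 57 → I/I/M on L4; bus BusRdX; mem=10
  op6 P2: load  L3 → I/I/S on L3; bus BusRd; mem=10
  op7 P0: load  L1 → S/S/I on L1; bus (none); mem=4
  op8 P2: load  L2 → I/I/M on L2; bus (none); mem=80
  op9 P1: load  L5 → I/S/I on L5; bus BusRd; mem=80
  op10 P0: load  L1 → S/S/I on L1; bus (none); mem=4
  op11 P1: store L3 := 22 → I/M/I on L3; bus BusRdX; mem=10
  op12 P2: store L1 := 86 → I/I/M on L1; bus BusRdX; mem=4
  op13 P1: store L1 := 37 → I/M/I on L1; bus BusRdX Flush; mem=86
  op14 P1: store L6 := 9 → I/M/I on L6; bus BusRdX; mem=20
  op15 P1: load  L1 → I/M/I on L1; bus (none); mem=86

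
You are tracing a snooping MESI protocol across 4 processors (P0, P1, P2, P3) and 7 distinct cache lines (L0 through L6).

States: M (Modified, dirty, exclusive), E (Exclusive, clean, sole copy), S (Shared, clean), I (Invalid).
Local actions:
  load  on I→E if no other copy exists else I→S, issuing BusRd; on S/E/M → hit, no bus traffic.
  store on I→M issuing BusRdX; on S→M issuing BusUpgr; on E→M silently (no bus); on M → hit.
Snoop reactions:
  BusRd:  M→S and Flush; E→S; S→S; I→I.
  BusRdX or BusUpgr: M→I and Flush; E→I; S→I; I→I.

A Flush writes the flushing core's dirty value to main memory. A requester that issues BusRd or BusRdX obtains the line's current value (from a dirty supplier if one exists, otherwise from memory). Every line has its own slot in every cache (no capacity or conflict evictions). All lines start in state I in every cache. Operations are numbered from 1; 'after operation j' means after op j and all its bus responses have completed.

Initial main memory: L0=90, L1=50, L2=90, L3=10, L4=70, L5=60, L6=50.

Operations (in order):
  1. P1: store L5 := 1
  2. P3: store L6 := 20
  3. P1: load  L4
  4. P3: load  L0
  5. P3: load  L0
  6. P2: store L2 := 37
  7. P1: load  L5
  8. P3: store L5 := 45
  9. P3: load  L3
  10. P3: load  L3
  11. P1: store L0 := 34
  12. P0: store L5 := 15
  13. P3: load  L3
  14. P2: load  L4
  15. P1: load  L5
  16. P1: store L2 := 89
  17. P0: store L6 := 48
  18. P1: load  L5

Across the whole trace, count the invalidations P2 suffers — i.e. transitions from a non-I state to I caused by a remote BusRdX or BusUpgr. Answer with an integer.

invalidations = 1

[1] P1: store L5 := 1 | P0:I, P1:M(1), P2:I, P3:I | bus: BusRdX
[2] P3: store L6 := 20 | P0:I, P1:I, P2:I, P3:M(20) | bus: BusRdX
[3] P1: load  L4 | P0:I, P1:E(70), P2:I, P3:I | bus: BusRd
[4] P3: load  L0 | P0:I, P1:I, P2:I, P3:E(90) | bus: BusRd
[5] P3: load  L0 | P0:I, P1:I, P2:I, P3:E(90) | bus: none
[6] P2: store L2 := 37 | P0:I, P1:I, P2:M(37), P3:I | bus: BusRdX
[7] P1: load  L5 | P0:I, P1:M(1), P2:I, P3:I | bus: none
[8] P3: store L5 := 45 | P0:I, P1:I, P2:I, P3:M(45) | bus: BusRdX,Flush
[9] P3: load  L3 | P0:I, P1:I, P2:I, P3:E(10) | bus: BusRd
[10] P3: load  L3 | P0:I, P1:I, P2:I, P3:E(10) | bus: none
[11] P1: store L0 := 34 | P0:I, P1:M(34), P2:I, P3:I | bus: BusRdX
[12] P0: store L5 := 15 | P0:M(15), P1:I, P2:I, P3:I | bus: BusRdX,Flush
[13] P3: load  L3 | P0:I, P1:I, P2:I, P3:E(10) | bus: none
[14] P2: load  L4 | P0:I, P1:S(70), P2:S(70), P3:I | bus: BusRd
[15] P1: load  L5 | P0:S(15), P1:S(15), P2:I, P3:I | bus: BusRd,Flush
[16] P1: store L2 := 89 | P0:I, P1:M(89), P2:I, P3:I | bus: BusRdX,Flush
[17] P0: store L6 := 48 | P0:M(48), P1:I, P2:I, P3:I | bus: BusRdX,Flush
[18] P1: load  L5 | P0:S(15), P1:S(15), P2:I, P3:I | bus: none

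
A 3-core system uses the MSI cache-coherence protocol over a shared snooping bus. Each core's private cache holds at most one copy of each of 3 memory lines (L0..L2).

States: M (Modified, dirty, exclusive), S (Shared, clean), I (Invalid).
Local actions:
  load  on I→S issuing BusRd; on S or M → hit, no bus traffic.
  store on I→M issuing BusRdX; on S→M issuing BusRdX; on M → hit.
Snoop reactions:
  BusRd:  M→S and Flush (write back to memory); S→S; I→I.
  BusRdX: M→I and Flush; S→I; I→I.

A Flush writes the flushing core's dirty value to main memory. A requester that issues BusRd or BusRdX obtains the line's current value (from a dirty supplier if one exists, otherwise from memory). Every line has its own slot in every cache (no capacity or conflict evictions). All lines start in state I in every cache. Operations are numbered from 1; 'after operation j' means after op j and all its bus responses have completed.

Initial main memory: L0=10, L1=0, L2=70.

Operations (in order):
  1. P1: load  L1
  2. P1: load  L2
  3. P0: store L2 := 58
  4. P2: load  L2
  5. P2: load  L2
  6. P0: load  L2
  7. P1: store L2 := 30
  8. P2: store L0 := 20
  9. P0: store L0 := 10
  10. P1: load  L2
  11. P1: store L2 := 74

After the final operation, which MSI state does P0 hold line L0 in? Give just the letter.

  op1 P1: load  L1 → I/S/I on L1; bus BusRd; mem=0
  op2 P1: load  L2 → I/S/I on L2; bus BusRd; mem=70
  op3 P0: store L2 := 58 → M/I/I on L2; bus BusRdX; mem=70
  op4 P2: load  L2 → S/I/S on L2; bus BusRd Flush; mem=58
  op5 P2: load  L2 → S/I/S on L2; bus (none); mem=58
  op6 P0: load  L2 → S/I/S on L2; bus (none); mem=58
  op7 P1: store L2 := 30 → I/M/I on L2; bus BusRdX; mem=58
  op8 P2: store L0 := 20 → I/I/M on L0; bus BusRdX; mem=10
  op9 P0: store L0 := 10 → M/I/I on L0; bus BusRdX Flush; mem=20
  op10 P1: load  L2 → I/M/I on L2; bus (none); mem=58
  op11 P1: store L2 := 74 → I/M/I on L2; bus (none); mem=58

state = M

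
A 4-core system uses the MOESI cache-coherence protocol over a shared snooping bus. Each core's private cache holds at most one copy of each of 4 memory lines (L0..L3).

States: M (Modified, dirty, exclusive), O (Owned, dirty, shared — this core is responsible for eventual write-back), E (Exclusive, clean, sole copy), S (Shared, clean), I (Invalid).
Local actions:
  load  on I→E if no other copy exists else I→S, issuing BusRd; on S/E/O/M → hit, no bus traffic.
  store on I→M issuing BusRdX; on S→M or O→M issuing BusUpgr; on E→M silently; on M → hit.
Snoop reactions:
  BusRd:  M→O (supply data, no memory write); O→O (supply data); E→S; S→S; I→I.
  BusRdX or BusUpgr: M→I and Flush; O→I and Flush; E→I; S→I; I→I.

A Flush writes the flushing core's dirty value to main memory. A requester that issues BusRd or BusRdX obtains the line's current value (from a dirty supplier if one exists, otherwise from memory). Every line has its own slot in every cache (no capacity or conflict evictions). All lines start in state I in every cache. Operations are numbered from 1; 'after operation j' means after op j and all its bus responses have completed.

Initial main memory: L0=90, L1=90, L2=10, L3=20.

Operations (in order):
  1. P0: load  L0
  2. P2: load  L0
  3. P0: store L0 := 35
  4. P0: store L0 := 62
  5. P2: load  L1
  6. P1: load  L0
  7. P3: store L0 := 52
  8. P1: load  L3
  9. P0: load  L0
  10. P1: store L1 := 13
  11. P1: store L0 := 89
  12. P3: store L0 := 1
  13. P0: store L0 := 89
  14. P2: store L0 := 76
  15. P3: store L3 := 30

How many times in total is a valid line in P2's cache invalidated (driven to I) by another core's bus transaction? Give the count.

[1] P0: load  L0 | P0:E(90), P1:I, P2:I, P3:I | bus: BusRd
[2] P2: load  L0 | P0:S(90), P1:I, P2:S(90), P3:I | bus: BusRd
[3] P0: store L0 := 35 | P0:M(35), P1:I, P2:I, P3:I | bus: BusUpgr
[4] P0: store L0 := 62 | P0:M(62), P1:I, P2:I, P3:I | bus: none
[5] P2: load  L1 | P0:I, P1:I, P2:E(90), P3:I | bus: BusRd
[6] P1: load  L0 | P0:O(62), P1:S(62), P2:I, P3:I | bus: BusRd
[7] P3: store L0 := 52 | P0:I, P1:I, P2:I, P3:M(52) | bus: BusRdX,Flush
[8] P1: load  L3 | P0:I, P1:E(20), P2:I, P3:I | bus: BusRd
[9] P0: load  L0 | P0:S(52), P1:I, P2:I, P3:O(52) | bus: BusRd
[10] P1: store L1 := 13 | P0:I, P1:M(13), P2:I, P3:I | bus: BusRdX
[11] P1: store L0 := 89 | P0:I, P1:M(89), P2:I, P3:I | bus: BusRdX,Flush
[12] P3: store L0 := 1 | P0:I, P1:I, P2:I, P3:M(1) | bus: BusRdX,Flush
[13] P0: store L0 := 89 | P0:M(89), P1:I, P2:I, P3:I | bus: BusRdX,Flush
[14] P2: store L0 := 76 | P0:I, P1:I, P2:M(76), P3:I | bus: BusRdX,Flush
[15] P3: store L3 := 30 | P0:I, P1:I, P2:I, P3:M(30) | bus: BusRdX

invalidations = 2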